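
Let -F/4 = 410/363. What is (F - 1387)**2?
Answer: 255147224641/131769 ≈ 1.9363e+6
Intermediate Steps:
F = -1640/363 ≈ -4.5179
(F - 1387)**2 = (-1640/363 - 1387)**2 = (-505121/363)**2 = 255147224641/131769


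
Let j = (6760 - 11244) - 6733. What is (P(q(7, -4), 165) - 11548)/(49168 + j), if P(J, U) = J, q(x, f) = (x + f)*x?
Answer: -11527/37951 ≈ -0.30373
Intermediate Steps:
j = -11217 (j = -4484 - 6733 = -11217)
q(x, f) = x*(f + x) (q(x, f) = (f + x)*x = x*(f + x))
(P(q(7, -4), 165) - 11548)/(49168 + j) = (7*(-4 + 7) - 11548)/(49168 - 11217) = (7*3 - 11548)/37951 = (21 - 11548)*(1/37951) = -11527*1/37951 = -11527/37951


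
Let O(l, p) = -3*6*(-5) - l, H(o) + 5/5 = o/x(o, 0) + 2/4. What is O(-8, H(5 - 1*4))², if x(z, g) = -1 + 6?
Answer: 9604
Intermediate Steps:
x(z, g) = 5
H(o) = -½ + o/5 (H(o) = -1 + (o/5 + 2/4) = -1 + (o*(⅕) + 2*(¼)) = -1 + (o/5 + ½) = -1 + (½ + o/5) = -½ + o/5)
O(l, p) = 90 - l (O(l, p) = -18*(-5) - l = 90 - l)
O(-8, H(5 - 1*4))² = (90 - 1*(-8))² = (90 + 8)² = 98² = 9604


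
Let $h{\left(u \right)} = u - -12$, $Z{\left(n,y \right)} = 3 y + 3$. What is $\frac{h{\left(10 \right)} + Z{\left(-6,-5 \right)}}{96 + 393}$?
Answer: $\frac{10}{489} \approx 0.02045$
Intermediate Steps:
$Z{\left(n,y \right)} = 3 + 3 y$
$h{\left(u \right)} = 12 + u$ ($h{\left(u \right)} = u + 12 = 12 + u$)
$\frac{h{\left(10 \right)} + Z{\left(-6,-5 \right)}}{96 + 393} = \frac{\left(12 + 10\right) + \left(3 + 3 \left(-5\right)\right)}{96 + 393} = \frac{22 + \left(3 - 15\right)}{489} = \left(22 - 12\right) \frac{1}{489} = 10 \cdot \frac{1}{489} = \frac{10}{489}$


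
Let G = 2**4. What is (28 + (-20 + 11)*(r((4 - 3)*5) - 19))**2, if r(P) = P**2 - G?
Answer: 13924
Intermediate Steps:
G = 16
r(P) = -16 + P**2 (r(P) = P**2 - 1*16 = P**2 - 16 = -16 + P**2)
(28 + (-20 + 11)*(r((4 - 3)*5) - 19))**2 = (28 + (-20 + 11)*((-16 + ((4 - 3)*5)**2) - 19))**2 = (28 - 9*((-16 + (1*5)**2) - 19))**2 = (28 - 9*((-16 + 5**2) - 19))**2 = (28 - 9*((-16 + 25) - 19))**2 = (28 - 9*(9 - 19))**2 = (28 - 9*(-10))**2 = (28 + 90)**2 = 118**2 = 13924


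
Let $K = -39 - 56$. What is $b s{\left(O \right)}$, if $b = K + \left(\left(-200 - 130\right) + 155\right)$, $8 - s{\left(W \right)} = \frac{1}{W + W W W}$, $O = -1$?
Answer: $-2295$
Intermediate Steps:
$K = -95$
$s{\left(W \right)} = 8 - \frac{1}{W + W^{3}}$ ($s{\left(W \right)} = 8 - \frac{1}{W + W W W} = 8 - \frac{1}{W + W^{2} W} = 8 - \frac{1}{W + W^{3}}$)
$b = -270$ ($b = -95 + \left(\left(-200 - 130\right) + 155\right) = -95 + \left(-330 + 155\right) = -95 - 175 = -270$)
$b s{\left(O \right)} = - 270 \frac{-1 + 8 \left(-1\right) + 8 \left(-1\right)^{3}}{-1 + \left(-1\right)^{3}} = - 270 \frac{-1 - 8 + 8 \left(-1\right)}{-1 - 1} = - 270 \frac{-1 - 8 - 8}{-2} = - 270 \left(\left(- \frac{1}{2}\right) \left(-17\right)\right) = \left(-270\right) \frac{17}{2} = -2295$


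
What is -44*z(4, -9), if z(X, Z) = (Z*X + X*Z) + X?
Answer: 2992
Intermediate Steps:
z(X, Z) = X + 2*X*Z (z(X, Z) = (X*Z + X*Z) + X = 2*X*Z + X = X + 2*X*Z)
-44*z(4, -9) = -176*(1 + 2*(-9)) = -176*(1 - 18) = -176*(-17) = -44*(-68) = 2992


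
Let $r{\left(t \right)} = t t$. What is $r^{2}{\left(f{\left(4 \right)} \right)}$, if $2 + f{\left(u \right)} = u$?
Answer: $16$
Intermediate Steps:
$f{\left(u \right)} = -2 + u$
$r{\left(t \right)} = t^{2}$
$r^{2}{\left(f{\left(4 \right)} \right)} = \left(\left(-2 + 4\right)^{2}\right)^{2} = \left(2^{2}\right)^{2} = 4^{2} = 16$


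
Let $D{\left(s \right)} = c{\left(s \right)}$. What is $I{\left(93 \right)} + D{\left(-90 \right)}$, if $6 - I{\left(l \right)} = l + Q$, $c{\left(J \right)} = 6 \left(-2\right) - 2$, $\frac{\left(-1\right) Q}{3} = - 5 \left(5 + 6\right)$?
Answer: $-266$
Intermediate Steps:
$Q = 165$ ($Q = - 3 \left(- 5 \left(5 + 6\right)\right) = - 3 \left(\left(-5\right) 11\right) = \left(-3\right) \left(-55\right) = 165$)
$c{\left(J \right)} = -14$ ($c{\left(J \right)} = -12 - 2 = -14$)
$I{\left(l \right)} = -159 - l$ ($I{\left(l \right)} = 6 - \left(l + 165\right) = 6 - \left(165 + l\right) = -159 - l$)
$D{\left(s \right)} = -14$
$I{\left(93 \right)} + D{\left(-90 \right)} = \left(-159 - 93\right) - 14 = -252 - 14 = -266$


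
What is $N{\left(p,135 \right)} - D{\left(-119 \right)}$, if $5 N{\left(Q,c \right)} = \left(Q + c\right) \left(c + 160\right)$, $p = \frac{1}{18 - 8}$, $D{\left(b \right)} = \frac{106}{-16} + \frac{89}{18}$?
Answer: $\frac{2870129}{360} \approx 7972.6$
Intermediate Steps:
$D{\left(b \right)} = - \frac{121}{72}$ ($D{\left(b \right)} = 106 \left(- \frac{1}{16}\right) + 89 \cdot \frac{1}{18} = - \frac{53}{8} + \frac{89}{18} = - \frac{121}{72}$)
$p = \frac{1}{10} \approx 0.1$
$N{\left(Q,c \right)} = \frac{\left(160 + c\right) \left(Q + c\right)}{5}$ ($N{\left(Q,c \right)} = \frac{\left(Q + c\right) \left(c + 160\right)}{5} = \frac{\left(Q + c\right) \left(160 + c\right)}{5} = \frac{\left(160 + c\right) \left(Q + c\right)}{5}$)
$N{\left(p,135 \right)} - D{\left(-119 \right)} = \left(32 \cdot \frac{1}{10} + 32 \cdot 135 + \frac{135^{2}}{5} + \frac{1}{5} \cdot \frac{1}{10} \cdot 135\right) - - \frac{121}{72} = \left(\frac{16}{5} + 4320 + \frac{1}{5} \cdot 18225 + \frac{27}{10}\right) + \frac{121}{72} = \left(\frac{16}{5} + 4320 + 3645 + \frac{27}{10}\right) + \frac{121}{72} = \frac{79709}{10} + \frac{121}{72} = \frac{2870129}{360}$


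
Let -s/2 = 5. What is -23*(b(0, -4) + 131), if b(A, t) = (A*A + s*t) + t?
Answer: -3841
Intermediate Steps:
s = -10 (s = -2*5 = -10)
b(A, t) = A² - 9*t (b(A, t) = (A*A - 10*t) + t = (A² - 10*t) + t = A² - 9*t)
-23*(b(0, -4) + 131) = -23*((0² - 9*(-4)) + 131) = -23*((0 + 36) + 131) = -23*(36 + 131) = -23*167 = -3841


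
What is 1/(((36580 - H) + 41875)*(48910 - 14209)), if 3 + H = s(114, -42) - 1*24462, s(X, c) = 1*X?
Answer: 1/3567471006 ≈ 2.8031e-10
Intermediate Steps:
s(X, c) = X
H = -24351 (H = -3 + (114 - 1*24462) = -3 + (114 - 24462) = -3 - 24348 = -24351)
1/(((36580 - H) + 41875)*(48910 - 14209)) = 1/(((36580 - 1*(-24351)) + 41875)*(48910 - 14209)) = 1/(((36580 + 24351) + 41875)*34701) = (1/34701)/(60931 + 41875) = (1/34701)/102806 = (1/102806)*(1/34701) = 1/3567471006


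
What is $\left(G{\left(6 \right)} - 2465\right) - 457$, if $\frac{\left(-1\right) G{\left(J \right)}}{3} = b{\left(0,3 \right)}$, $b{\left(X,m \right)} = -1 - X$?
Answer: $-2919$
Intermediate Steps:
$G{\left(J \right)} = 3$ ($G{\left(J \right)} = - 3 \left(-1 - 0\right) = - 3 \left(-1 + 0\right) = \left(-3\right) \left(-1\right) = 3$)
$\left(G{\left(6 \right)} - 2465\right) - 457 = \left(3 - 2465\right) - 457 = -2462 - 457 = -2919$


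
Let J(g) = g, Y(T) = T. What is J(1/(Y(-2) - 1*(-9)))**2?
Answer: 1/49 ≈ 0.020408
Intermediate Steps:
J(1/(Y(-2) - 1*(-9)))**2 = (1/(-2 - 1*(-9)))**2 = (1/(-2 + 9))**2 = (1/7)**2 = 1/49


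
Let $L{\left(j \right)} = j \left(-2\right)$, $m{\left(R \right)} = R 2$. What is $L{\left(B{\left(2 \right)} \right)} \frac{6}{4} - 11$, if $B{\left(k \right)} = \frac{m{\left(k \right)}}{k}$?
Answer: $-17$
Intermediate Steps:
$m{\left(R \right)} = 2 R$
$B{\left(k \right)} = 2$ ($B{\left(k \right)} = \frac{2 k}{k} = 2$)
$L{\left(j \right)} = - 2 j$
$L{\left(B{\left(2 \right)} \right)} \frac{6}{4} - 11 = \left(-2\right) 2 \cdot \frac{6}{4} - 11 = - 4 \cdot 6 \cdot \frac{1}{4} - 11 = \left(-4\right) \frac{3}{2} - 11 = -6 - 11 = -17$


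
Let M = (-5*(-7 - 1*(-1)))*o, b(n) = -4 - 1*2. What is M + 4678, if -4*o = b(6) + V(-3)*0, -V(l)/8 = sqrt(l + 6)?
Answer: 4723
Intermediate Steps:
b(n) = -6 (b(n) = -4 - 2 = -6)
V(l) = -8*sqrt(6 + l) (V(l) = -8*sqrt(l + 6) = -8*sqrt(6 + l))
o = 3/2 (o = -(-6 - 8*sqrt(6 - 3)*0)/4 = -(-6 - 8*sqrt(3)*0)/4 = -(-6 + 0)/4 = -1/4*(-6) = 3/2 ≈ 1.5000)
M = 45 (M = -5*(-7 - 1*(-1))*(3/2) = -5*(-7 + 1)*(3/2) = -5*(-6)*(3/2) = 30*(3/2) = 45)
M + 4678 = 45 + 4678 = 4723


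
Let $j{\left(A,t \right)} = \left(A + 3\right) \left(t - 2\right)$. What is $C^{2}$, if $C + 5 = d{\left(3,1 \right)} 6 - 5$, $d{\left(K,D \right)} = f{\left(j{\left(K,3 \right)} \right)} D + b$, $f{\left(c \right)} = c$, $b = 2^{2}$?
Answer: $2500$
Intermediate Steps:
$b = 4$
$j{\left(A,t \right)} = \left(-2 + t\right) \left(3 + A\right)$ ($j{\left(A,t \right)} = \left(3 + A\right) \left(-2 + t\right) = \left(-2 + t\right) \left(3 + A\right)$)
$d{\left(K,D \right)} = 4 + D \left(3 + K\right)$ ($d{\left(K,D \right)} = \left(-6 - 2 K + 3 \cdot 3 + K 3\right) D + 4 = \left(-6 - 2 K + 9 + 3 K\right) D + 4 = \left(3 + K\right) D + 4 = D \left(3 + K\right) + 4 = 4 + D \left(3 + K\right)$)
$C = 50$ ($C = -5 - \left(5 - \left(4 + 1 \left(3 + 3\right)\right) 6\right) = -5 - \left(5 - \left(4 + 1 \cdot 6\right) 6\right) = -5 - \left(5 - \left(4 + 6\right) 6\right) = -5 + \left(10 \cdot 6 - 5\right) = -5 + \left(60 - 5\right) = -5 + 55 = 50$)
$C^{2} = 50^{2} = 2500$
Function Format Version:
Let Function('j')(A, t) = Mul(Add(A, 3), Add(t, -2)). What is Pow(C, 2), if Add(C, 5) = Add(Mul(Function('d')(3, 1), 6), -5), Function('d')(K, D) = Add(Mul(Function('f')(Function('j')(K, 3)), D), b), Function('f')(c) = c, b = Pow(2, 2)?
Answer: 2500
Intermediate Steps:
b = 4
Function('j')(A, t) = Mul(Add(-2, t), Add(3, A)) (Function('j')(A, t) = Mul(Add(3, A), Add(-2, t)) = Mul(Add(-2, t), Add(3, A)))
Function('d')(K, D) = Add(4, Mul(D, Add(3, K))) (Function('d')(K, D) = Add(Mul(Add(-6, Mul(-2, K), Mul(3, 3), Mul(K, 3)), D), 4) = Add(Mul(Add(-6, Mul(-2, K), 9, Mul(3, K)), D), 4) = Add(Mul(Add(3, K), D), 4) = Add(Mul(D, Add(3, K)), 4) = Add(4, Mul(D, Add(3, K))))
C = 50 (C = Add(-5, Add(Mul(Add(4, Mul(1, Add(3, 3))), 6), -5)) = Add(-5, Add(Mul(Add(4, Mul(1, 6)), 6), -5)) = Add(-5, Add(Mul(Add(4, 6), 6), -5)) = Add(-5, Add(Mul(10, 6), -5)) = Add(-5, Add(60, -5)) = Add(-5, 55) = 50)
Pow(C, 2) = Pow(50, 2) = 2500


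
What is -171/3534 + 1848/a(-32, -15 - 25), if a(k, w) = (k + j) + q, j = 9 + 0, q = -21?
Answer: -2607/62 ≈ -42.048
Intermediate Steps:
j = 9
a(k, w) = -12 + k (a(k, w) = (k + 9) - 21 = (9 + k) - 21 = -12 + k)
-171/3534 + 1848/a(-32, -15 - 25) = -171/3534 + 1848/(-12 - 32) = -171*1/3534 + 1848/(-44) = -3/62 + 1848*(-1/44) = -3/62 - 42 = -2607/62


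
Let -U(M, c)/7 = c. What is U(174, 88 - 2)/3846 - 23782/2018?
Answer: -23170102/1940307 ≈ -11.941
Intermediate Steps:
U(M, c) = -7*c
U(174, 88 - 2)/3846 - 23782/2018 = -7*(88 - 2)/3846 - 23782/2018 = -7*86*(1/3846) - 23782*1/2018 = -602*1/3846 - 11891/1009 = -301/1923 - 11891/1009 = -23170102/1940307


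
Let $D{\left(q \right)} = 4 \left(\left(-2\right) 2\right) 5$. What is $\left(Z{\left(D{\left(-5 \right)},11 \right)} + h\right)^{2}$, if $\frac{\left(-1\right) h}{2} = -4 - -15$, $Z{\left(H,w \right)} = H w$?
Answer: $813604$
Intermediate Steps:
$D{\left(q \right)} = -80$ ($D{\left(q \right)} = 4 \left(-4\right) 5 = \left(-16\right) 5 = -80$)
$h = -22$ ($h = - 2 \left(-4 - -15\right) = - 2 \left(-4 + 15\right) = \left(-2\right) 11 = -22$)
$\left(Z{\left(D{\left(-5 \right)},11 \right)} + h\right)^{2} = \left(\left(-80\right) 11 - 22\right)^{2} = \left(-880 - 22\right)^{2} = \left(-902\right)^{2} = 813604$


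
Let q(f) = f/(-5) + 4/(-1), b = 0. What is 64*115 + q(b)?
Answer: 7356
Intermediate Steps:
q(f) = -4 - f/5 (q(f) = f*(-⅕) + 4*(-1) = -f/5 - 4 = -4 - f/5)
64*115 + q(b) = 64*115 + (-4 - ⅕*0) = 7360 + (-4 + 0) = 7360 - 4 = 7356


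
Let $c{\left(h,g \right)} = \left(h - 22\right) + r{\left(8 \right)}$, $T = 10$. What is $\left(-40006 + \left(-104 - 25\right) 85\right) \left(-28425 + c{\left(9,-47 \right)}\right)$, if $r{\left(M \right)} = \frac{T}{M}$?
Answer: $\frac{5797798337}{4} \approx 1.4494 \cdot 10^{9}$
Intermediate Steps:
$r{\left(M \right)} = \frac{10}{M}$
$c{\left(h,g \right)} = - \frac{83}{4} + h$ ($c{\left(h,g \right)} = \left(h - 22\right) + \frac{10}{8} = \left(h - 22\right) + 10 \cdot \frac{1}{8} = \left(-22 + h\right) + \frac{5}{4} = - \frac{83}{4} + h$)
$\left(-40006 + \left(-104 - 25\right) 85\right) \left(-28425 + c{\left(9,-47 \right)}\right) = \left(-40006 + \left(-104 - 25\right) 85\right) \left(-28425 + \left(- \frac{83}{4} + 9\right)\right) = \left(-40006 - 10965\right) \left(-28425 - \frac{47}{4}\right) = \left(-40006 - 10965\right) \left(- \frac{113747}{4}\right) = \left(-50971\right) \left(- \frac{113747}{4}\right) = \frac{5797798337}{4}$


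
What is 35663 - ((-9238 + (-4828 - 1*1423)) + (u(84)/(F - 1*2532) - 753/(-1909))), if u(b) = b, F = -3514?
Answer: 295191238723/5770907 ≈ 51152.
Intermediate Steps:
35663 - ((-9238 + (-4828 - 1*1423)) + (u(84)/(F - 1*2532) - 753/(-1909))) = 35663 - ((-9238 + (-4828 - 1*1423)) + (84/(-3514 - 1*2532) - 753/(-1909))) = 35663 - ((-9238 + (-4828 - 1423)) + (84/(-3514 - 2532) - 753*(-1/1909))) = 35663 - ((-9238 - 6251) + (84/(-6046) + 753/1909)) = 35663 - (-15489 + (84*(-1/6046) + 753/1909)) = 35663 - (-15489 + (-42/3023 + 753/1909)) = 35663 - (-15489 + 2196141/5770907) = 35663 - 1*(-89383382382/5770907) = 35663 + 89383382382/5770907 = 295191238723/5770907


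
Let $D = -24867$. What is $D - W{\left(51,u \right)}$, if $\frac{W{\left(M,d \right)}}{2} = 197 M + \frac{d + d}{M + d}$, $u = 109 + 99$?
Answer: $- \frac{11645731}{259} \approx -44964.0$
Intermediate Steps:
$u = 208$
$W{\left(M,d \right)} = 394 M + \frac{4 d}{M + d}$ ($W{\left(M,d \right)} = 2 \left(197 M + \frac{d + d}{M + d}\right) = 2 \left(197 M + \frac{2 d}{M + d}\right) = 394 M + \frac{4 d}{M + d}$)
$D - W{\left(51,u \right)} = -24867 - \frac{2 \left(2 \cdot 208 + 197 \cdot 51^{2} + 197 \cdot 51 \cdot 208\right)}{51 + 208} = -24867 - \frac{2 \left(416 + 197 \cdot 2601 + 2089776\right)}{259} = -24867 - 2 \cdot \frac{1}{259} \left(416 + 512397 + 2089776\right) = -24867 - 2 \cdot \frac{1}{259} \cdot 2602589 = -24867 - \frac{5205178}{259} = - \frac{11645731}{259}$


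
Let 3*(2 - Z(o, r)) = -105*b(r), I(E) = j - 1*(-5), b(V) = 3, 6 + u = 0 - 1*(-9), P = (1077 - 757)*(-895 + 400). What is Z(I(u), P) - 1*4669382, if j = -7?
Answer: -4669275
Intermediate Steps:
P = -158400 (P = 320*(-495) = -158400)
u = 3 (u = -6 + (0 - 1*(-9)) = -6 + (0 + 9) = -6 + 9 = 3)
I(E) = -2 (I(E) = -7 - 1*(-5) = -7 + 5 = -2)
Z(o, r) = 107 (Z(o, r) = 2 - (-35)*3 = 2 - ⅓*(-315) = 2 + 105 = 107)
Z(I(u), P) - 1*4669382 = 107 - 1*4669382 = 107 - 4669382 = -4669275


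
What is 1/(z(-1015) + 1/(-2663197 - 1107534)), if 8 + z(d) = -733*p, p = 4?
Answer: -3770731/11085949141 ≈ -0.00034014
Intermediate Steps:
z(d) = -2940 (z(d) = -8 - 733*4 = -8 - 2932 = -2940)
1/(z(-1015) + 1/(-2663197 - 1107534)) = 1/(-2940 + 1/(-2663197 - 1107534)) = 1/(-2940 + 1/(-3770731)) = 1/(-2940 - 1/3770731) = 1/(-11085949141/3770731) = -3770731/11085949141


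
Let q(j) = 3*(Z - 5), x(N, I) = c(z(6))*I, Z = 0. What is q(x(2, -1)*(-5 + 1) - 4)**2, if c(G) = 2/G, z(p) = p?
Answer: 225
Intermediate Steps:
x(N, I) = I/3 (x(N, I) = (2/6)*I = (2*(1/6))*I = I/3)
q(j) = -15 (q(j) = 3*(0 - 5) = 3*(-5) = -15)
q(x(2, -1)*(-5 + 1) - 4)**2 = (-15)**2 = 225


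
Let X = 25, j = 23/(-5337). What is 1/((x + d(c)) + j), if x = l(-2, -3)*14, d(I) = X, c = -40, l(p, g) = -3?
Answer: -5337/90752 ≈ -0.058809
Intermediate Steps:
j = -23/5337 (j = 23*(-1/5337) = -23/5337 ≈ -0.0043095)
d(I) = 25
x = -42 (x = -3*14 = -42)
1/((x + d(c)) + j) = 1/((-42 + 25) - 23/5337) = 1/(-17 - 23/5337) = 1/(-90752/5337) = -5337/90752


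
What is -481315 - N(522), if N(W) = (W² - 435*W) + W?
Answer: -527251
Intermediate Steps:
N(W) = W² - 434*W
-481315 - N(522) = -481315 - 522*(-434 + 522) = -481315 - 522*88 = -481315 - 1*45936 = -481315 - 45936 = -527251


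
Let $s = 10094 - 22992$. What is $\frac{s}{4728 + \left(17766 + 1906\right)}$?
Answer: $- \frac{6449}{12200} \approx -0.52861$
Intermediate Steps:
$s = -12898$ ($s = 10094 - 22992 = -12898$)
$\frac{s}{4728 + \left(17766 + 1906\right)} = - \frac{12898}{4728 + \left(17766 + 1906\right)} = - \frac{12898}{4728 + 19672} = - \frac{12898}{24400} = \left(-12898\right) \frac{1}{24400} = - \frac{6449}{12200}$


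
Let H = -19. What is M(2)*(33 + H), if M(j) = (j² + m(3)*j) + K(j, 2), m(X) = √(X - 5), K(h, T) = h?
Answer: 84 + 28*I*√2 ≈ 84.0 + 39.598*I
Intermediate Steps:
m(X) = √(-5 + X)
M(j) = j + j² + I*j*√2 (M(j) = (j² + √(-5 + 3)*j) + j = (j² + √(-2)*j) + j = (j² + (I*√2)*j) + j = (j² + I*j*√2) + j = j + j² + I*j*√2)
M(2)*(33 + H) = (2*(1 + 2 + I*√2))*(33 - 19) = (2*(3 + I*√2))*14 = (6 + 2*I*√2)*14 = 84 + 28*I*√2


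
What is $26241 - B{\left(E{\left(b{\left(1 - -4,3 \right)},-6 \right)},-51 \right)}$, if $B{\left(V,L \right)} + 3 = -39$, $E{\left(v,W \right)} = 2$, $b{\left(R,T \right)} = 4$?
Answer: $26283$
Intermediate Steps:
$B{\left(V,L \right)} = -42$ ($B{\left(V,L \right)} = -3 - 39 = -42$)
$26241 - B{\left(E{\left(b{\left(1 - -4,3 \right)},-6 \right)},-51 \right)} = 26241 - -42 = 26241 + 42 = 26283$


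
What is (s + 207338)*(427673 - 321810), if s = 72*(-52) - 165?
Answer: 21535604227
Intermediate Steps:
s = -3909 (s = -3744 - 165 = -3909)
(s + 207338)*(427673 - 321810) = (-3909 + 207338)*(427673 - 321810) = 203429*105863 = 21535604227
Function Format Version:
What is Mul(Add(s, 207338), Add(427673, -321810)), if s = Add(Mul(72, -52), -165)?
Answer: 21535604227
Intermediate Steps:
s = -3909 (s = Add(-3744, -165) = -3909)
Mul(Add(s, 207338), Add(427673, -321810)) = Mul(Add(-3909, 207338), Add(427673, -321810)) = Mul(203429, 105863) = 21535604227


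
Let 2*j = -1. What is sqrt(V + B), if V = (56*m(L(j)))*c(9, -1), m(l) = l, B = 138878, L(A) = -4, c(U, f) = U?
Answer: sqrt(136862) ≈ 369.95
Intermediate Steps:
j = -1/2 (j = (1/2)*(-1) = -1/2 ≈ -0.50000)
V = -2016 (V = (56*(-4))*9 = -224*9 = -2016)
sqrt(V + B) = sqrt(-2016 + 138878) = sqrt(136862)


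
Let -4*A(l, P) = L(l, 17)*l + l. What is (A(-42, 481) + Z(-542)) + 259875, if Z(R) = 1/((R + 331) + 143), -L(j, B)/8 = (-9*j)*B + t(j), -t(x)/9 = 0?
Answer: -19033099/68 ≈ -2.7990e+5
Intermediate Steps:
t(x) = 0 (t(x) = -9*0 = 0)
L(j, B) = 72*B*j (L(j, B) = -8*((-9*j)*B + 0) = -8*(-9*B*j + 0) = -(-72)*B*j = 72*B*j)
A(l, P) = -306*l**2 - l/4 (A(l, P) = -((72*17*l)*l + l)/4 = -((1224*l)*l + l)/4 = -(1224*l**2 + l)/4 = -(l + 1224*l**2)/4 = -306*l**2 - l/4)
Z(R) = 1/(474 + R) (Z(R) = 1/((331 + R) + 143) = 1/(474 + R))
(A(-42, 481) + Z(-542)) + 259875 = (-1/4*(-42)*(1 + 1224*(-42)) + 1/(474 - 542)) + 259875 = (-1/4*(-42)*(1 - 51408) + 1/(-68)) + 259875 = (-1/4*(-42)*(-51407) - 1/68) + 259875 = (-1079547/2 - 1/68) + 259875 = -36704599/68 + 259875 = -19033099/68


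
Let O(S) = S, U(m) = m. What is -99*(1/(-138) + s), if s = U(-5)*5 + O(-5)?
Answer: 136653/46 ≈ 2970.7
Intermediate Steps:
s = -30 (s = -5*5 - 5 = -25 - 5 = -30)
-99*(1/(-138) + s) = -99*(1/(-138) - 30) = -99*(-1/138 - 30) = -99*(-4141/138) = 136653/46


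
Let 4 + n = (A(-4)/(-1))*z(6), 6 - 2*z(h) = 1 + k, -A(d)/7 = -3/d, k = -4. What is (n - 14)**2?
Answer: 2025/64 ≈ 31.641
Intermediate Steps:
A(d) = 21/d (A(d) = -(-21)/d = 21/d)
z(h) = 9/2 (z(h) = 3 - (1 - 4)/2 = 3 - 1/2*(-3) = 3 + 3/2 = 9/2)
n = 157/8 (n = -4 + ((21/(-4))/(-1))*(9/2) = -4 + ((21*(-1/4))*(-1))*(9/2) = -4 - 21/4*(-1)*(9/2) = -4 + (21/4)*(9/2) = -4 + 189/8 = 157/8 ≈ 19.625)
(n - 14)**2 = (157/8 - 14)**2 = (45/8)**2 = 2025/64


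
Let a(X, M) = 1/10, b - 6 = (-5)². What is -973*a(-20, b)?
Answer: -973/10 ≈ -97.300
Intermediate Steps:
b = 31 (b = 6 + (-5)² = 6 + 25 = 31)
a(X, M) = ⅒
-973*a(-20, b) = -973*⅒ = -973/10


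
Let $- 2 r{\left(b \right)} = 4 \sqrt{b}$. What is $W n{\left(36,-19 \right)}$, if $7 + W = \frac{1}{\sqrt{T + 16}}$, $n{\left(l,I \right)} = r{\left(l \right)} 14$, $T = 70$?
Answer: $1176 - \frac{84 \sqrt{86}}{43} \approx 1157.9$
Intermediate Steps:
$r{\left(b \right)} = - 2 \sqrt{b}$ ($r{\left(b \right)} = - \frac{4 \sqrt{b}}{2} = - 2 \sqrt{b}$)
$n{\left(l,I \right)} = - 28 \sqrt{l}$ ($n{\left(l,I \right)} = - 2 \sqrt{l} 14 = - 28 \sqrt{l}$)
$W = -7 + \frac{\sqrt{86}}{86}$ ($W = -7 + \frac{1}{\sqrt{70 + 16}} = -7 + \frac{1}{\sqrt{86}} = -7 + \frac{\sqrt{86}}{86} \approx -6.8922$)
$W n{\left(36,-19 \right)} = \left(-7 + \frac{\sqrt{86}}{86}\right) \left(- 28 \sqrt{36}\right) = \left(-7 + \frac{\sqrt{86}}{86}\right) \left(\left(-28\right) 6\right) = \left(-7 + \frac{\sqrt{86}}{86}\right) \left(-168\right) = 1176 - \frac{84 \sqrt{86}}{43}$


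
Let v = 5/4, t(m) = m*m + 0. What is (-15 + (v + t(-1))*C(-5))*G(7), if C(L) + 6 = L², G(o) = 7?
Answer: 777/4 ≈ 194.25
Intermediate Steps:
t(m) = m² (t(m) = m² + 0 = m²)
v = 5/4 (v = 5*(¼) = 5/4 ≈ 1.2500)
C(L) = -6 + L²
(-15 + (v + t(-1))*C(-5))*G(7) = (-15 + (5/4 + (-1)²)*(-6 + (-5)²))*7 = (-15 + (5/4 + 1)*(-6 + 25))*7 = (-15 + (9/4)*19)*7 = (-15 + 171/4)*7 = (111/4)*7 = 777/4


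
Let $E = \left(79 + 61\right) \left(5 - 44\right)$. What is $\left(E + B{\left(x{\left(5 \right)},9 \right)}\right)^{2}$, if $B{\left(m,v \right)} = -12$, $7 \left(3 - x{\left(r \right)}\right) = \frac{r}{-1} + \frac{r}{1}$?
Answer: $29942784$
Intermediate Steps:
$x{\left(r \right)} = 3$ ($x{\left(r \right)} = 3 - \frac{\frac{r}{-1} + \frac{r}{1}}{7} = 3 - \frac{r \left(-1\right) + r 1}{7} = 3 - \frac{- r + r}{7} = 3 - 0 = 3 + 0 = 3$)
$E = -5460$ ($E = 140 \left(-39\right) = -5460$)
$\left(E + B{\left(x{\left(5 \right)},9 \right)}\right)^{2} = \left(-5460 - 12\right)^{2} = \left(-5472\right)^{2} = 29942784$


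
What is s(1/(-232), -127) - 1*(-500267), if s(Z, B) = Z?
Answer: 116061943/232 ≈ 5.0027e+5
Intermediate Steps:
s(1/(-232), -127) - 1*(-500267) = 1/(-232) - 1*(-500267) = -1/232 + 500267 = 116061943/232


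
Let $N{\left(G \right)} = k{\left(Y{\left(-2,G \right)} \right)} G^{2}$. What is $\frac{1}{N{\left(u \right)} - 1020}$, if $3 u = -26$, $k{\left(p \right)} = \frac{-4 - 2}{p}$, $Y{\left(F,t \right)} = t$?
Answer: $- \frac{1}{968} \approx -0.0010331$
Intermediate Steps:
$k{\left(p \right)} = - \frac{6}{p}$ ($k{\left(p \right)} = \frac{-4 - 2}{p} = - \frac{6}{p}$)
$u = - \frac{26}{3}$ ($u = \frac{1}{3} \left(-26\right) = - \frac{26}{3} \approx -8.6667$)
$N{\left(G \right)} = - 6 G$ ($N{\left(G \right)} = - \frac{6}{G} G^{2} = - 6 G$)
$\frac{1}{N{\left(u \right)} - 1020} = \frac{1}{\left(-6\right) \left(- \frac{26}{3}\right) - 1020} = \frac{1}{52 - 1020} = \frac{1}{-968} = - \frac{1}{968}$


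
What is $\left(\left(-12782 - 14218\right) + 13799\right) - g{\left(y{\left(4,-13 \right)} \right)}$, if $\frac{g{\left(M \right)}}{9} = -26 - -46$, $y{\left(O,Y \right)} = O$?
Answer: $-13381$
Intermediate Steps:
$g{\left(M \right)} = 180$ ($g{\left(M \right)} = 9 \left(-26 - -46\right) = 9 \left(-26 + 46\right) = 9 \cdot 20 = 180$)
$\left(\left(-12782 - 14218\right) + 13799\right) - g{\left(y{\left(4,-13 \right)} \right)} = \left(\left(-12782 - 14218\right) + 13799\right) - 180 = \left(-27000 + 13799\right) - 180 = -13201 - 180 = -13381$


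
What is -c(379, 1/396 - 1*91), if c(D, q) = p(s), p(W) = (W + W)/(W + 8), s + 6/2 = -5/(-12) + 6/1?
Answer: -82/137 ≈ -0.59854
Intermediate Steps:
s = 41/12 (s = -3 + (-5/(-12) + 6/1) = -3 + (-5*(-1/12) + 6*1) = -3 + (5/12 + 6) = -3 + 77/12 = 41/12 ≈ 3.4167)
p(W) = 2*W/(8 + W) (p(W) = (2*W)/(8 + W) = 2*W/(8 + W))
c(D, q) = 82/137 (c(D, q) = 2*(41/12)/(8 + 41/12) = 2*(41/12)/(137/12) = 2*(41/12)*(12/137) = 82/137)
-c(379, 1/396 - 1*91) = -1*82/137 = -82/137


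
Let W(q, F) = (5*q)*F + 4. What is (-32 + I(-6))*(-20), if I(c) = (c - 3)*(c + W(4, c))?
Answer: -21320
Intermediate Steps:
W(q, F) = 4 + 5*F*q (W(q, F) = 5*F*q + 4 = 4 + 5*F*q)
I(c) = (-3 + c)*(4 + 21*c) (I(c) = (c - 3)*(c + (4 + 5*c*4)) = (-3 + c)*(c + (4 + 20*c)) = (-3 + c)*(4 + 21*c))
(-32 + I(-6))*(-20) = (-32 + (-12 - 59*(-6) + 21*(-6)²))*(-20) = (-32 + (-12 + 354 + 21*36))*(-20) = (-32 + (-12 + 354 + 756))*(-20) = (-32 + 1098)*(-20) = 1066*(-20) = -21320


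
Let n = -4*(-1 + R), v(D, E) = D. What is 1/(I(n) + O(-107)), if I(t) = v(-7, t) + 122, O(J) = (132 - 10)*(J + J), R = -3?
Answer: -1/25993 ≈ -3.8472e-5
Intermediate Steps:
O(J) = 244*J (O(J) = 122*(2*J) = 244*J)
n = 16 (n = -4*(-1 - 3) = -4*(-4) = 16)
I(t) = 115 (I(t) = -7 + 122 = 115)
1/(I(n) + O(-107)) = 1/(115 + 244*(-107)) = 1/(115 - 26108) = 1/(-25993) = -1/25993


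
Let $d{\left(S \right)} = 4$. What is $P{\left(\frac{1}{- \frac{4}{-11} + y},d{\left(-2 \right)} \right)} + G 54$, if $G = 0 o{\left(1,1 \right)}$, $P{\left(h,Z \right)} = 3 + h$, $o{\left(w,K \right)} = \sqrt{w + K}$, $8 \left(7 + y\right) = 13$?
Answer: $\frac{1235}{441} \approx 2.8005$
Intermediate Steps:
$y = - \frac{43}{8}$ ($y = -7 + \frac{1}{8} \cdot 13 = -7 + \frac{13}{8} = - \frac{43}{8} \approx -5.375$)
$o{\left(w,K \right)} = \sqrt{K + w}$
$G = 0$ ($G = 0 \sqrt{1 + 1} = 0 \sqrt{2} = 0$)
$P{\left(\frac{1}{- \frac{4}{-11} + y},d{\left(-2 \right)} \right)} + G 54 = \left(3 + \frac{1}{- \frac{4}{-11} - \frac{43}{8}}\right) + 0 \cdot 54 = \left(3 + \frac{1}{\left(-4\right) \left(- \frac{1}{11}\right) - \frac{43}{8}}\right) + 0 = \left(3 + \frac{1}{\frac{4}{11} - \frac{43}{8}}\right) + 0 = \left(3 + \frac{1}{- \frac{441}{88}}\right) + 0 = \left(3 - \frac{88}{441}\right) + 0 = \frac{1235}{441} + 0 = \frac{1235}{441}$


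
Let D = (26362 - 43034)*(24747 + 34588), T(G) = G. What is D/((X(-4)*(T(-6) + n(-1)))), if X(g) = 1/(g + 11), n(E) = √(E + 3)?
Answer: 20773895520/17 + 3462315920*√2/17 ≈ 1.5100e+9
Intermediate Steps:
n(E) = √(3 + E)
X(g) = 1/(11 + g)
D = -989233120 (D = -16672*59335 = -989233120)
D/((X(-4)*(T(-6) + n(-1)))) = -989233120*(11 - 4)/(-6 + √(3 - 1)) = -989233120*7/(-6 + √2) = -989233120/(-6/7 + √2/7)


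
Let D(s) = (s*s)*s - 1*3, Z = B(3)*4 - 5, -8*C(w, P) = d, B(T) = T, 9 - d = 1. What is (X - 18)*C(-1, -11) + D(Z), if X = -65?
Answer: 423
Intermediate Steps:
d = 8 (d = 9 - 1*1 = 9 - 1 = 8)
C(w, P) = -1 (C(w, P) = -⅛*8 = -1)
Z = 7 (Z = 3*4 - 5 = 12 - 5 = 7)
D(s) = -3 + s³ (D(s) = s²*s - 3 = s³ - 3 = -3 + s³)
(X - 18)*C(-1, -11) + D(Z) = (-65 - 18)*(-1) + (-3 + 7³) = -83*(-1) + (-3 + 343) = 83 + 340 = 423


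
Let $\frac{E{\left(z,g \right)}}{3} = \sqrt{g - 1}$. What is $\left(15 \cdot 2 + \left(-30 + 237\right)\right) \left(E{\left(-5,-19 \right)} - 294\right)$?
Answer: $-69678 + 1422 i \sqrt{5} \approx -69678.0 + 3179.7 i$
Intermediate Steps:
$E{\left(z,g \right)} = 3 \sqrt{-1 + g}$ ($E{\left(z,g \right)} = 3 \sqrt{g - 1} = 3 \sqrt{-1 + g}$)
$\left(15 \cdot 2 + \left(-30 + 237\right)\right) \left(E{\left(-5,-19 \right)} - 294\right) = \left(15 \cdot 2 + \left(-30 + 237\right)\right) \left(3 \sqrt{-1 - 19} - 294\right) = \left(30 + 207\right) \left(3 \sqrt{-20} - 294\right) = 237 \left(3 \cdot 2 i \sqrt{5} - 294\right) = 237 \left(6 i \sqrt{5} - 294\right) = 237 \left(-294 + 6 i \sqrt{5}\right) = -69678 + 1422 i \sqrt{5}$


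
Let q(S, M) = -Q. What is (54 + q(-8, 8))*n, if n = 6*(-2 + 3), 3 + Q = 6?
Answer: 306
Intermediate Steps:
Q = 3 (Q = -3 + 6 = 3)
q(S, M) = -3 (q(S, M) = -1*3 = -3)
n = 6 (n = 6*1 = 6)
(54 + q(-8, 8))*n = (54 - 3)*6 = 51*6 = 306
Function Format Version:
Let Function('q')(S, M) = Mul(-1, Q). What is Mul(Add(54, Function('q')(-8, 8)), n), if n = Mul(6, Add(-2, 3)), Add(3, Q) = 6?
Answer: 306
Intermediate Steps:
Q = 3 (Q = Add(-3, 6) = 3)
Function('q')(S, M) = -3 (Function('q')(S, M) = Mul(-1, 3) = -3)
n = 6 (n = Mul(6, 1) = 6)
Mul(Add(54, Function('q')(-8, 8)), n) = Mul(Add(54, -3), 6) = Mul(51, 6) = 306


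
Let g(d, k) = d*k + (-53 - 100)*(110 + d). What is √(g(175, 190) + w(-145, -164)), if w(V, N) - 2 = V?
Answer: I*√10498 ≈ 102.46*I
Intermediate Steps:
w(V, N) = 2 + V
g(d, k) = -16830 - 153*d + d*k (g(d, k) = d*k - 153*(110 + d) = d*k + (-16830 - 153*d) = -16830 - 153*d + d*k)
√(g(175, 190) + w(-145, -164)) = √((-16830 - 153*175 + 175*190) + (2 - 145)) = √((-16830 - 26775 + 33250) - 143) = √(-10355 - 143) = √(-10498) = I*√10498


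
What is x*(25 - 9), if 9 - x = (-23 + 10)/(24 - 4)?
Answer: 772/5 ≈ 154.40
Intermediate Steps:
x = 193/20 (x = 9 - (-23 + 10)/(24 - 4) = 9 - (-13)/20 = 9 - 1*(-13/20) = 9 + 13/20 = 193/20 ≈ 9.6500)
x*(25 - 9) = 193*(25 - 9)/20 = (193/20)*16 = 772/5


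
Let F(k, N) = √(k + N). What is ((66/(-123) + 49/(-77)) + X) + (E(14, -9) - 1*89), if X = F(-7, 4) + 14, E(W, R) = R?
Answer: -38413/451 + I*√3 ≈ -85.173 + 1.732*I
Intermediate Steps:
F(k, N) = √(N + k)
X = 14 + I*√3 (X = √(4 - 7) + 14 = √(-3) + 14 = I*√3 + 14 = 14 + I*√3 ≈ 14.0 + 1.732*I)
((66/(-123) + 49/(-77)) + X) + (E(14, -9) - 1*89) = ((66/(-123) + 49/(-77)) + (14 + I*√3)) + (-9 - 1*89) = ((66*(-1/123) + 49*(-1/77)) + (14 + I*√3)) + (-9 - 89) = ((-22/41 - 7/11) + (14 + I*√3)) - 98 = (-529/451 + (14 + I*√3)) - 98 = (5785/451 + I*√3) - 98 = -38413/451 + I*√3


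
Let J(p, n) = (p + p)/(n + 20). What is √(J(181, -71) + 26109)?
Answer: √67891047/51 ≈ 161.56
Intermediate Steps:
J(p, n) = 2*p/(20 + n) (J(p, n) = (2*p)/(20 + n) = 2*p/(20 + n))
√(J(181, -71) + 26109) = √(2*181/(20 - 71) + 26109) = √(2*181/(-51) + 26109) = √(2*181*(-1/51) + 26109) = √(-362/51 + 26109) = √(1331197/51) = √67891047/51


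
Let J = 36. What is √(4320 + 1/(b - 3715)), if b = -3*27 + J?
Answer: √3817151765/940 ≈ 65.727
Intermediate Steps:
b = -45 (b = -3*27 + 36 = -81 + 36 = -45)
√(4320 + 1/(b - 3715)) = √(4320 + 1/(-45 - 3715)) = √(4320 + 1/(-3760)) = √(4320 - 1/3760) = √(16243199/3760) = √3817151765/940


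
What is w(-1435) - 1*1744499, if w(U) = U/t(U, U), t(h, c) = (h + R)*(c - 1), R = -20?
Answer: -728984264411/417876 ≈ -1.7445e+6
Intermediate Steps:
t(h, c) = (-1 + c)*(-20 + h) (t(h, c) = (h - 20)*(c - 1) = (-20 + h)*(-1 + c) = (-1 + c)*(-20 + h))
w(U) = U/(20 + U² - 21*U) (w(U) = U/(20 - U - 20*U + U*U) = U/(20 - U - 20*U + U²) = U/(20 + U² - 21*U))
w(-1435) - 1*1744499 = -1435/(20 + (-1435)² - 21*(-1435)) - 1*1744499 = -1435/(20 + 2059225 + 30135) - 1744499 = -1435/2089380 - 1744499 = -1435*1/2089380 - 1744499 = -287/417876 - 1744499 = -728984264411/417876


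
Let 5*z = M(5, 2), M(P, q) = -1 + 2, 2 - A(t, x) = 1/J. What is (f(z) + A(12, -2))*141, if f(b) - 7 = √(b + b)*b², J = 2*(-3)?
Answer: 2585/2 + 141*√10/125 ≈ 1296.1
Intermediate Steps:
J = -6
A(t, x) = 13/6 (A(t, x) = 2 - 1/(-6) = 2 - 1*(-⅙) = 2 + ⅙ = 13/6)
M(P, q) = 1
z = ⅕ (z = (⅕)*1 = ⅕ ≈ 0.20000)
f(b) = 7 + √2*b^(5/2) (f(b) = 7 + √(b + b)*b² = 7 + √(2*b)*b² = 7 + (√2*√b)*b² = 7 + √2*b^(5/2))
(f(z) + A(12, -2))*141 = ((7 + √2*(⅕)^(5/2)) + 13/6)*141 = ((7 + √2*(√5/125)) + 13/6)*141 = ((7 + √10/125) + 13/6)*141 = (55/6 + √10/125)*141 = 2585/2 + 141*√10/125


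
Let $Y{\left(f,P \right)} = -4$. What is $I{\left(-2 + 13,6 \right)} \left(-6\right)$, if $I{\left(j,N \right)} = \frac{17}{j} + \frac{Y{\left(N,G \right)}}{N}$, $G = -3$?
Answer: $- \frac{58}{11} \approx -5.2727$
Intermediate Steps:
$I{\left(j,N \right)} = - \frac{4}{N} + \frac{17}{j}$ ($I{\left(j,N \right)} = \frac{17}{j} - \frac{4}{N} = - \frac{4}{N} + \frac{17}{j}$)
$I{\left(-2 + 13,6 \right)} \left(-6\right) = \left(- \frac{4}{6} + \frac{17}{-2 + 13}\right) \left(-6\right) = \left(\left(-4\right) \frac{1}{6} + \frac{17}{11}\right) \left(-6\right) = \left(- \frac{2}{3} + 17 \cdot \frac{1}{11}\right) \left(-6\right) = \left(- \frac{2}{3} + \frac{17}{11}\right) \left(-6\right) = \frac{29}{33} \left(-6\right) = - \frac{58}{11}$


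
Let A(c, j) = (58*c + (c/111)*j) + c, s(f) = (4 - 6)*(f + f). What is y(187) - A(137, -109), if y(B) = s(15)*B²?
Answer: -233775820/111 ≈ -2.1061e+6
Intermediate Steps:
s(f) = -4*f
A(c, j) = 59*c + c*j/111 (A(c, j) = (58*c + (c*(1/111))*j) + c = (58*c + (c/111)*j) + c = (58*c + c*j/111) + c = 59*c + c*j/111)
y(B) = -60*B² (y(B) = (-4*15)*B² = -60*B²)
y(187) - A(137, -109) = -60*187² - 137*(6549 - 109)/111 = -60*34969 - 137*6440/111 = -2098140 - 1*882280/111 = -2098140 - 882280/111 = -233775820/111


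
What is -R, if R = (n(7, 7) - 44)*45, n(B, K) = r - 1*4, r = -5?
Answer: 2385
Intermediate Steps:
n(B, K) = -9 (n(B, K) = -5 - 1*4 = -5 - 4 = -9)
R = -2385 (R = (-9 - 44)*45 = -53*45 = -2385)
-R = -1*(-2385) = 2385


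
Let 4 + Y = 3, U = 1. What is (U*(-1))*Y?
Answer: 1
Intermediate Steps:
Y = -1 (Y = -4 + 3 = -1)
(U*(-1))*Y = (1*(-1))*(-1) = -1*(-1) = 1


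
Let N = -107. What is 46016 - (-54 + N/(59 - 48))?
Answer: 506877/11 ≈ 46080.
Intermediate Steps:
46016 - (-54 + N/(59 - 48)) = 46016 - (-54 - 107/(59 - 48)) = 46016 - (-54 - 107/11) = 46016 - 1*(-701/11) = 46016 + 701/11 = 506877/11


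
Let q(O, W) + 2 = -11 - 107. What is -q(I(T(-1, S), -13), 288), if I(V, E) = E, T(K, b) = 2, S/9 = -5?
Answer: 120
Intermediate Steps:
S = -45 (S = 9*(-5) = -45)
q(O, W) = -120 (q(O, W) = -2 + (-11 - 107) = -2 - 118 = -120)
-q(I(T(-1, S), -13), 288) = -1*(-120) = 120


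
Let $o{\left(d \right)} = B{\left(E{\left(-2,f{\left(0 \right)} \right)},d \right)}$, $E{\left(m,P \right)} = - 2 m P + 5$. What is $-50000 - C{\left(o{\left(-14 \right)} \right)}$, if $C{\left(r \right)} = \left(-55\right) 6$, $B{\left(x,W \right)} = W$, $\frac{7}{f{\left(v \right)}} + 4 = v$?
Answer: $-49670$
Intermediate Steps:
$f{\left(v \right)} = \frac{7}{-4 + v}$
$E{\left(m,P \right)} = 5 - 2 P m$ ($E{\left(m,P \right)} = - 2 P m + 5 = 5 - 2 P m$)
$o{\left(d \right)} = d$
$C{\left(r \right)} = -330$
$-50000 - C{\left(o{\left(-14 \right)} \right)} = -50000 - -330 = -50000 + 330 = -49670$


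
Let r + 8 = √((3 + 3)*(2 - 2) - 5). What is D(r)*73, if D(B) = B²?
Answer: 4307 - 1168*I*√5 ≈ 4307.0 - 2611.7*I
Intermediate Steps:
r = -8 + I*√5 (r = -8 + √((3 + 3)*(2 - 2) - 5) = -8 + √(6*0 - 5) = -8 + √(0 - 5) = -8 + √(-5) = -8 + I*√5 ≈ -8.0 + 2.2361*I)
D(r)*73 = (-8 + I*√5)²*73 = 73*(-8 + I*√5)²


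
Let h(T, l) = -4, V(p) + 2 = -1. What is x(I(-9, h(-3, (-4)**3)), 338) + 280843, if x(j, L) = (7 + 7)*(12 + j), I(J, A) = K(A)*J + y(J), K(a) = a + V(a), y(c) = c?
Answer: 281767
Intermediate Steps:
V(p) = -3 (V(p) = -2 - 1 = -3)
K(a) = -3 + a (K(a) = a - 3 = -3 + a)
I(J, A) = J + J*(-3 + A) (I(J, A) = (-3 + A)*J + J = J*(-3 + A) + J = J + J*(-3 + A))
x(j, L) = 168 + 14*j (x(j, L) = 14*(12 + j) = 168 + 14*j)
x(I(-9, h(-3, (-4)**3)), 338) + 280843 = (168 + 14*(-9*(-2 - 4))) + 280843 = (168 + 14*(-9*(-6))) + 280843 = (168 + 14*54) + 280843 = (168 + 756) + 280843 = 924 + 280843 = 281767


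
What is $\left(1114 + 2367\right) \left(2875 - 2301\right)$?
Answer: $1998094$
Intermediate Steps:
$\left(1114 + 2367\right) \left(2875 - 2301\right) = 3481 \cdot 574 = 1998094$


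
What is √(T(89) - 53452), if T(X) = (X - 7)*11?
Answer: 5*I*√2102 ≈ 229.24*I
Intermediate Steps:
T(X) = -77 + 11*X (T(X) = (-7 + X)*11 = -77 + 11*X)
√(T(89) - 53452) = √((-77 + 11*89) - 53452) = √((-77 + 979) - 53452) = √(902 - 53452) = √(-52550) = 5*I*√2102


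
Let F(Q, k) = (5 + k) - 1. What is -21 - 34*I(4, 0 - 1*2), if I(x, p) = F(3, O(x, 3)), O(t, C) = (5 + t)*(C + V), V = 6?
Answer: -2911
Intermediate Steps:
O(t, C) = (5 + t)*(6 + C) (O(t, C) = (5 + t)*(C + 6) = (5 + t)*(6 + C))
F(Q, k) = 4 + k
I(x, p) = 49 + 9*x (I(x, p) = 4 + (30 + 5*3 + 6*x + 3*x) = 4 + (30 + 15 + 6*x + 3*x) = 4 + (45 + 9*x) = 49 + 9*x)
-21 - 34*I(4, 0 - 1*2) = -21 - 34*(49 + 9*4) = -21 - 34*(49 + 36) = -21 - 34*85 = -21 - 2890 = -2911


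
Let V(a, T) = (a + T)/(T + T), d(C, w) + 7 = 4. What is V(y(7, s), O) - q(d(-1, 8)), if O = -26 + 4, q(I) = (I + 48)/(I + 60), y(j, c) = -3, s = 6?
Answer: -185/836 ≈ -0.22129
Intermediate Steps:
d(C, w) = -3 (d(C, w) = -7 + 4 = -3)
q(I) = (48 + I)/(60 + I)
O = -22
V(a, T) = (T + a)/(2*T) (V(a, T) = (T + a)/((2*T)) = (T + a)*(1/(2*T)) = (T + a)/(2*T))
V(y(7, s), O) - q(d(-1, 8)) = (1/2)*(-22 - 3)/(-22) - (48 - 3)/(60 - 3) = (1/2)*(-1/22)*(-25) - 45/57 = 25/44 - 45/57 = 25/44 - 1*15/19 = 25/44 - 15/19 = -185/836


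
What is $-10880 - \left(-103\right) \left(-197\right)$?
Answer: $-31171$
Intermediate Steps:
$-10880 - \left(-103\right) \left(-197\right) = -10880 - 20291 = -31171$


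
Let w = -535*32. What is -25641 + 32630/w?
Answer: -43900655/1712 ≈ -25643.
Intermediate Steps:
w = -17120
-25641 + 32630/w = -25641 + 32630/(-17120) = -25641 + 32630*(-1/17120) = -25641 - 3263/1712 = -43900655/1712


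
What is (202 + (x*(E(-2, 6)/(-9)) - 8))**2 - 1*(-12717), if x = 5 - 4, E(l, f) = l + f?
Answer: 4064641/81 ≈ 50181.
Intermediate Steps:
E(l, f) = f + l
x = 1
(202 + (x*(E(-2, 6)/(-9)) - 8))**2 - 1*(-12717) = (202 + (1*((6 - 2)/(-9)) - 8))**2 - 1*(-12717) = (202 + (1*(4*(-1/9)) - 8))**2 + 12717 = (202 + (1*(-4/9) - 8))**2 + 12717 = (202 + (-4/9 - 8))**2 + 12717 = (202 - 76/9)**2 + 12717 = (1742/9)**2 + 12717 = 3034564/81 + 12717 = 4064641/81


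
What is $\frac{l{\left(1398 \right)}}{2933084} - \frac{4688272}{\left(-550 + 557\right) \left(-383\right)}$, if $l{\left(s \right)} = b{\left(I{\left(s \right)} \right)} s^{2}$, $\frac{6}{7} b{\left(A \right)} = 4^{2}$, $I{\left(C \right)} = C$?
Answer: $\frac{494603728232}{280842793} \approx 1761.1$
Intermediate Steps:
$b{\left(A \right)} = \frac{56}{3}$ ($b{\left(A \right)} = \frac{7 \cdot 4^{2}}{6} = \frac{7}{6} \cdot 16 = \frac{56}{3}$)
$l{\left(s \right)} = \frac{56 s^{2}}{3}$
$\frac{l{\left(1398 \right)}}{2933084} - \frac{4688272}{\left(-550 + 557\right) \left(-383\right)} = \frac{\frac{56}{3} \cdot 1398^{2}}{2933084} - \frac{4688272}{\left(-550 + 557\right) \left(-383\right)} = \frac{56}{3} \cdot 1954404 \cdot \frac{1}{2933084} - \frac{4688272}{7 \left(-383\right)} = 36482208 \cdot \frac{1}{2933084} - \frac{4688272}{-2681} = \frac{1302936}{104753} - - \frac{4688272}{2681} = \frac{1302936}{104753} + \frac{4688272}{2681} = \frac{494603728232}{280842793}$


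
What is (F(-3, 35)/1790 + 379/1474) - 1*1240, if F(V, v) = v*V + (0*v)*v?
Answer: -163558338/131923 ≈ -1239.8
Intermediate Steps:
F(V, v) = V*v (F(V, v) = V*v + 0*v = V*v + 0 = V*v)
(F(-3, 35)/1790 + 379/1474) - 1*1240 = (-3*35/1790 + 379/1474) - 1*1240 = (-105*1/1790 + 379*(1/1474)) - 1240 = (-21/358 + 379/1474) - 1240 = 26182/131923 - 1240 = -163558338/131923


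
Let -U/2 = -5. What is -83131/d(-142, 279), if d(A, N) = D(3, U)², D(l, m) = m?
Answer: -83131/100 ≈ -831.31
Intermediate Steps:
U = 10 (U = -2*(-5) = 10)
d(A, N) = 100 (d(A, N) = 10² = 100)
-83131/d(-142, 279) = -83131/100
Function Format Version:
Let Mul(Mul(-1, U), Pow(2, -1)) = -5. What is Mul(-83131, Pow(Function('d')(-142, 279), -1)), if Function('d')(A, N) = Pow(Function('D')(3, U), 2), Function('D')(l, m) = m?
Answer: Rational(-83131, 100) ≈ -831.31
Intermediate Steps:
U = 10 (U = Mul(-2, -5) = 10)
Function('d')(A, N) = 100 (Function('d')(A, N) = Pow(10, 2) = 100)
Mul(-83131, Pow(Function('d')(-142, 279), -1)) = Mul(-83131, Pow(100, -1)) = Mul(-83131, Rational(1, 100)) = Rational(-83131, 100)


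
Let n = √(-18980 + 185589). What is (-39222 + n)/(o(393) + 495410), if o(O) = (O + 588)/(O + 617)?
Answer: -39614220/500365081 + 1010*√166609/500365081 ≈ -0.078347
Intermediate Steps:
n = √166609 ≈ 408.18
o(O) = (588 + O)/(617 + O)
(-39222 + n)/(o(393) + 495410) = (-39222 + √166609)/((588 + 393)/(617 + 393) + 495410) = (-39222 + √166609)/(981/1010 + 495410) = (-39222 + √166609)/(500365081/1010) = (-39222 + √166609)*(1010/500365081) = -39614220/500365081 + 1010*√166609/500365081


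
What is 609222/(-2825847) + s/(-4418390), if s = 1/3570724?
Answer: -3203868283505884589/14860989224515187640 ≈ -0.21559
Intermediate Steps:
s = 1/3570724 ≈ 2.8006e-7
609222/(-2825847) + s/(-4418390) = 609222/(-2825847) + (1/3570724)/(-4418390) = 609222*(-1/2825847) + (1/3570724)*(-1/4418390) = -203074/941949 - 1/15776851214360 = -3203868283505884589/14860989224515187640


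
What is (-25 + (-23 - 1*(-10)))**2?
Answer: 1444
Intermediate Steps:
(-25 + (-23 - 1*(-10)))**2 = (-25 + (-23 + 10))**2 = (-25 - 13)**2 = (-38)**2 = 1444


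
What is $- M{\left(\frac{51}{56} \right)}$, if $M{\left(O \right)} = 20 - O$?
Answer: $- \frac{1069}{56} \approx -19.089$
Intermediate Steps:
$- M{\left(\frac{51}{56} \right)} = - (20 - \frac{51}{56}) = \left(-1\right) \frac{1069}{56} = - \frac{1069}{56}$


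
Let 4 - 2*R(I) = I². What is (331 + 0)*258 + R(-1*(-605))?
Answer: -195225/2 ≈ -97613.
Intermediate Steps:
R(I) = 2 - I²/2
(331 + 0)*258 + R(-1*(-605)) = (331 + 0)*258 + (2 - (-1*(-605))²/2) = 331*258 + (2 - ½*605²) = 85398 + (2 - ½*366025) = 85398 + (2 - 366025/2) = 85398 - 366021/2 = -195225/2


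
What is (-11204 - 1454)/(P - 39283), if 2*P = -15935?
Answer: 25316/94501 ≈ 0.26789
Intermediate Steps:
P = -15935/2 (P = (1/2)*(-15935) = -15935/2 ≈ -7967.5)
(-11204 - 1454)/(P - 39283) = (-11204 - 1454)/(-15935/2 - 39283) = -12658/(-94501/2) = -12658*(-2/94501) = 25316/94501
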